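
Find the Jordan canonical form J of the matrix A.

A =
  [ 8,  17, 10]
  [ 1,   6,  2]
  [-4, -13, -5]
J_3(3)

The characteristic polynomial is
  det(x·I − A) = x^3 - 9*x^2 + 27*x - 27 = (x - 3)^3

Eigenvalues and multiplicities (the geometric multiplicity of λ is n − rank(A − λI), which equals the number of Jordan blocks for λ):
  λ = 3: algebraic multiplicity = 3, geometric multiplicity = 1

Determining the block sizes for each eigenvalue:
  λ = 3: one block (gm = 1), so the single block has size am = 3 → block sizes [3]

Assembling the blocks gives a Jordan form
J =
  [3, 1, 0]
  [0, 3, 1]
  [0, 0, 3]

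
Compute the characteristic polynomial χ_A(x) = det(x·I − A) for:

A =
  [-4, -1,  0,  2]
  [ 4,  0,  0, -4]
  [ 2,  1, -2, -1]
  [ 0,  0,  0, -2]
x^4 + 8*x^3 + 24*x^2 + 32*x + 16

Expanding det(x·I − A) (e.g. by cofactor expansion or by noting that A is similar to its Jordan form J, which has the same characteristic polynomial as A) gives
  χ_A(x) = x^4 + 8*x^3 + 24*x^2 + 32*x + 16
which factors as (x + 2)^4. The eigenvalues (with algebraic multiplicities) are λ = -2 with multiplicity 4.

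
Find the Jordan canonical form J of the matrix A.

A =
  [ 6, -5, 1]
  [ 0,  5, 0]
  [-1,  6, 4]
J_3(5)

The characteristic polynomial is
  det(x·I − A) = x^3 - 15*x^2 + 75*x - 125 = (x - 5)^3

Eigenvalues and multiplicities (the geometric multiplicity of λ is n − rank(A − λI), which equals the number of Jordan blocks for λ):
  λ = 5: algebraic multiplicity = 3, geometric multiplicity = 1

Determining the block sizes for each eigenvalue:
  λ = 5: one block (gm = 1), so the single block has size am = 3 → block sizes [3]

Assembling the blocks gives a Jordan form
J =
  [5, 1, 0]
  [0, 5, 1]
  [0, 0, 5]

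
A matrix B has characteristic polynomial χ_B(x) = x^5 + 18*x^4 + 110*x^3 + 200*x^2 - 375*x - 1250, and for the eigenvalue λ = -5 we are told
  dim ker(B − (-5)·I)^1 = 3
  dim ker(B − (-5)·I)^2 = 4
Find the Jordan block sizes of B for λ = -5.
Block sizes for λ = -5: [2, 1, 1]

From the dimensions of kernels of powers, the number of Jordan blocks of size at least j is d_j − d_{j−1} where d_j = dim ker(N^j) (with d_0 = 0). Computing the differences gives [3, 1].
The number of blocks of size exactly k is (#blocks of size ≥ k) − (#blocks of size ≥ k + 1), so the partition is: 2 block(s) of size 1, 1 block(s) of size 2.
In nonincreasing order the block sizes are [2, 1, 1].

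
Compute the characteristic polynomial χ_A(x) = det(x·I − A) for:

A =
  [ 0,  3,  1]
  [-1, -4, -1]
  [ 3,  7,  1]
x^3 + 3*x^2 + 3*x + 1

Expanding det(x·I − A) (e.g. by cofactor expansion or by noting that A is similar to its Jordan form J, which has the same characteristic polynomial as A) gives
  χ_A(x) = x^3 + 3*x^2 + 3*x + 1
which factors as (x + 1)^3. The eigenvalues (with algebraic multiplicities) are λ = -1 with multiplicity 3.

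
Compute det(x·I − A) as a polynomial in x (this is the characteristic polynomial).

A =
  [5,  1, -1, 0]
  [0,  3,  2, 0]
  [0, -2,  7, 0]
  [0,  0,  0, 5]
x^4 - 20*x^3 + 150*x^2 - 500*x + 625

Expanding det(x·I − A) (e.g. by cofactor expansion or by noting that A is similar to its Jordan form J, which has the same characteristic polynomial as A) gives
  χ_A(x) = x^4 - 20*x^3 + 150*x^2 - 500*x + 625
which factors as (x - 5)^4. The eigenvalues (with algebraic multiplicities) are λ = 5 with multiplicity 4.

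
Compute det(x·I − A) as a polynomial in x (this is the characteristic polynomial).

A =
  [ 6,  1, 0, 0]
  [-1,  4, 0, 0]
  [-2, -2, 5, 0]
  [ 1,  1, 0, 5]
x^4 - 20*x^3 + 150*x^2 - 500*x + 625

Expanding det(x·I − A) (e.g. by cofactor expansion or by noting that A is similar to its Jordan form J, which has the same characteristic polynomial as A) gives
  χ_A(x) = x^4 - 20*x^3 + 150*x^2 - 500*x + 625
which factors as (x - 5)^4. The eigenvalues (with algebraic multiplicities) are λ = 5 with multiplicity 4.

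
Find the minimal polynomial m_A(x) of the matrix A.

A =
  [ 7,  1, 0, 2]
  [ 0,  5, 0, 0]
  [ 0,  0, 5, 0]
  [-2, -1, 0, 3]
x^2 - 10*x + 25

The characteristic polynomial is χ_A(x) = (x - 5)^4, so the eigenvalues are known. The minimal polynomial is
  m_A(x) = Π_λ (x − λ)^{k_λ}
where k_λ is the size of the *largest* Jordan block for λ (equivalently, the smallest k with (A − λI)^k v = 0 for every generalised eigenvector v of λ).

  λ = 5: largest Jordan block has size 2, contributing (x − 5)^2

So m_A(x) = (x - 5)^2 = x^2 - 10*x + 25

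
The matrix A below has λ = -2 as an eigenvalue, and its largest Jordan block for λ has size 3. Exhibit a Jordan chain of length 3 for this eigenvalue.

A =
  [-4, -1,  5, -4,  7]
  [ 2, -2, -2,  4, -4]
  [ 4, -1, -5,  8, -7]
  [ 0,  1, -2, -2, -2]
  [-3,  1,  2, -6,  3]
A Jordan chain for λ = -2 of length 3:
v_1 = (1, 0, -1, 0, 1)ᵀ
v_2 = (-2, 2, 4, 0, -3)ᵀ
v_3 = (1, 0, 0, 0, 0)ᵀ

Let N = A − (-2)·I. We want v_3 with N^3 v_3 = 0 but N^2 v_3 ≠ 0; then v_{j-1} := N · v_j for j = 3, …, 2.

Pick v_3 = (1, 0, 0, 0, 0)ᵀ.
Then v_2 = N · v_3 = (-2, 2, 4, 0, -3)ᵀ.
Then v_1 = N · v_2 = (1, 0, -1, 0, 1)ᵀ.

Sanity check: (A − (-2)·I) v_1 = (0, 0, 0, 0, 0)ᵀ = 0. ✓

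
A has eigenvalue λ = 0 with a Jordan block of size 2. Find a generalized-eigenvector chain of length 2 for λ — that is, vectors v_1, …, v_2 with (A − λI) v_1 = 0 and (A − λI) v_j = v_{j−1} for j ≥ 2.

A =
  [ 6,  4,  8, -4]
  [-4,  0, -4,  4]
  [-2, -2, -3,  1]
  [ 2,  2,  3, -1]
A Jordan chain for λ = 0 of length 2:
v_1 = (4, 0, -2, 2)ᵀ
v_2 = (0, 1, 0, 0)ᵀ

Let N = A − (0)·I. We want v_2 with N^2 v_2 = 0 but N^1 v_2 ≠ 0; then v_{j-1} := N · v_j for j = 2, …, 2.

Pick v_2 = (0, 1, 0, 0)ᵀ.
Then v_1 = N · v_2 = (4, 0, -2, 2)ᵀ.

Sanity check: (A − (0)·I) v_1 = (0, 0, 0, 0)ᵀ = 0. ✓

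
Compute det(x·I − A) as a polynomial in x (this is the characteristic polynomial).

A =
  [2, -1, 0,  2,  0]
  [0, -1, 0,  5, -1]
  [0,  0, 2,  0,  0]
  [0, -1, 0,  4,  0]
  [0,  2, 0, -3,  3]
x^5 - 10*x^4 + 40*x^3 - 80*x^2 + 80*x - 32

Expanding det(x·I − A) (e.g. by cofactor expansion or by noting that A is similar to its Jordan form J, which has the same characteristic polynomial as A) gives
  χ_A(x) = x^5 - 10*x^4 + 40*x^3 - 80*x^2 + 80*x - 32
which factors as (x - 2)^5. The eigenvalues (with algebraic multiplicities) are λ = 2 with multiplicity 5.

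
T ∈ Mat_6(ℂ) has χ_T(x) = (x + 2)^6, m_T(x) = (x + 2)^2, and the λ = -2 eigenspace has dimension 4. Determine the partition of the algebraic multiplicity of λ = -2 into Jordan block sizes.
Block sizes for λ = -2: [2, 2, 1, 1]

Step 1 — from the characteristic polynomial, algebraic multiplicity of λ = -2 is 6. From dim ker(T − (-2)·I) = 4, there are exactly 4 Jordan blocks for λ = -2.
Step 2 — from the minimal polynomial, the factor (x + 2)^2 tells us the largest block for λ = -2 has size 2.
Step 3 — with total size 6, 4 blocks, and largest block 2, the block sizes (in nonincreasing order) are [2, 2, 1, 1].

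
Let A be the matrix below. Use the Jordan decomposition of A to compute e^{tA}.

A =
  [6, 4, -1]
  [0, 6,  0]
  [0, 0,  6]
e^{tA} =
  [exp(6*t), 4*t*exp(6*t), -t*exp(6*t)]
  [0, exp(6*t), 0]
  [0, 0, exp(6*t)]

Strategy: write A = P · J · P⁻¹ where J is a Jordan canonical form, so e^{tA} = P · e^{tJ} · P⁻¹, and e^{tJ} can be computed block-by-block.

A has Jordan form
J =
  [6, 1, 0]
  [0, 6, 0]
  [0, 0, 6]
(up to reordering of blocks).

Per-block formulas:
  For a 1×1 block at λ = 6: exp(t · [6]) = [e^(6t)].
  For a 2×2 Jordan block J_2(6): exp(t · J_2(6)) = e^(6t)·(I + t·N), where N is the 2×2 nilpotent shift.

After assembling e^{tJ} and conjugating by P, we get:

e^{tA} =
  [exp(6*t), 4*t*exp(6*t), -t*exp(6*t)]
  [0, exp(6*t), 0]
  [0, 0, exp(6*t)]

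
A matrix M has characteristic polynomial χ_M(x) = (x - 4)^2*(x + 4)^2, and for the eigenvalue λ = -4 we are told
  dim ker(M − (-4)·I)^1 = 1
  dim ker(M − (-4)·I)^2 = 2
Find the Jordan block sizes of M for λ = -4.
Block sizes for λ = -4: [2]

From the dimensions of kernels of powers, the number of Jordan blocks of size at least j is d_j − d_{j−1} where d_j = dim ker(N^j) (with d_0 = 0). Computing the differences gives [1, 1].
The number of blocks of size exactly k is (#blocks of size ≥ k) − (#blocks of size ≥ k + 1), so the partition is: 1 block(s) of size 2.
In nonincreasing order the block sizes are [2].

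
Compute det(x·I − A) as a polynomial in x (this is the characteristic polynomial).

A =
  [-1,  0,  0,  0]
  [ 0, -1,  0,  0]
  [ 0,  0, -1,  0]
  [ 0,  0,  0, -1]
x^4 + 4*x^3 + 6*x^2 + 4*x + 1

Expanding det(x·I − A) (e.g. by cofactor expansion or by noting that A is similar to its Jordan form J, which has the same characteristic polynomial as A) gives
  χ_A(x) = x^4 + 4*x^3 + 6*x^2 + 4*x + 1
which factors as (x + 1)^4. The eigenvalues (with algebraic multiplicities) are λ = -1 with multiplicity 4.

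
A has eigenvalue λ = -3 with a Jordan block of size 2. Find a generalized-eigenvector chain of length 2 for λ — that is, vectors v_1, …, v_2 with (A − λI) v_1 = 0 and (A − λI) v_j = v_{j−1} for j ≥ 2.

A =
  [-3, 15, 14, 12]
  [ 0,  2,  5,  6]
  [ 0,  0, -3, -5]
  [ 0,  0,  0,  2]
A Jordan chain for λ = -3 of length 2:
v_1 = (1, 0, 0, 0)ᵀ
v_2 = (0, 1, -1, 0)ᵀ

Let N = A − (-3)·I. We want v_2 with N^2 v_2 = 0 but N^1 v_2 ≠ 0; then v_{j-1} := N · v_j for j = 2, …, 2.

Pick v_2 = (0, 1, -1, 0)ᵀ.
Then v_1 = N · v_2 = (1, 0, 0, 0)ᵀ.

Sanity check: (A − (-3)·I) v_1 = (0, 0, 0, 0)ᵀ = 0. ✓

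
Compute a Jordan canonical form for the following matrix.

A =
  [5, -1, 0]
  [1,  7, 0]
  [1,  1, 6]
J_2(6) ⊕ J_1(6)

The characteristic polynomial is
  det(x·I − A) = x^3 - 18*x^2 + 108*x - 216 = (x - 6)^3

Eigenvalues and multiplicities (the geometric multiplicity of λ is n − rank(A − λI), which equals the number of Jordan blocks for λ):
  λ = 6: algebraic multiplicity = 3, geometric multiplicity = 2

Determining the block sizes for each eigenvalue:
  λ = 6: 2 blocks summing to 3 forces exactly one block of size 2 and the rest size 1 → block sizes [2, 1]

Assembling the blocks gives a Jordan form
J =
  [6, 1, 0]
  [0, 6, 0]
  [0, 0, 6]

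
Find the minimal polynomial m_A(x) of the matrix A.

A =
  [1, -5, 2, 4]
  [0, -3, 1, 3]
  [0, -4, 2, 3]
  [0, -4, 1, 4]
x^3 - 3*x^2 + 3*x - 1

The characteristic polynomial is χ_A(x) = (x - 1)^4, so the eigenvalues are known. The minimal polynomial is
  m_A(x) = Π_λ (x − λ)^{k_λ}
where k_λ is the size of the *largest* Jordan block for λ (equivalently, the smallest k with (A − λI)^k v = 0 for every generalised eigenvector v of λ).

  λ = 1: largest Jordan block has size 3, contributing (x − 1)^3

So m_A(x) = (x - 1)^3 = x^3 - 3*x^2 + 3*x - 1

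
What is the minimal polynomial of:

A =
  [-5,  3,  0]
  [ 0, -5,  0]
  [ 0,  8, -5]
x^2 + 10*x + 25

The characteristic polynomial is χ_A(x) = (x + 5)^3, so the eigenvalues are known. The minimal polynomial is
  m_A(x) = Π_λ (x − λ)^{k_λ}
where k_λ is the size of the *largest* Jordan block for λ (equivalently, the smallest k with (A − λI)^k v = 0 for every generalised eigenvector v of λ).

  λ = -5: largest Jordan block has size 2, contributing (x + 5)^2

So m_A(x) = (x + 5)^2 = x^2 + 10*x + 25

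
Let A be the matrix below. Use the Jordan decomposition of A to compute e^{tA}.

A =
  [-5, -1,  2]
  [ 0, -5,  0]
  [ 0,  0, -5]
e^{tA} =
  [exp(-5*t), -t*exp(-5*t), 2*t*exp(-5*t)]
  [0, exp(-5*t), 0]
  [0, 0, exp(-5*t)]

Strategy: write A = P · J · P⁻¹ where J is a Jordan canonical form, so e^{tA} = P · e^{tJ} · P⁻¹, and e^{tJ} can be computed block-by-block.

A has Jordan form
J =
  [-5,  1,  0]
  [ 0, -5,  0]
  [ 0,  0, -5]
(up to reordering of blocks).

Per-block formulas:
  For a 1×1 block at λ = -5: exp(t · [-5]) = [e^(-5t)].
  For a 2×2 Jordan block J_2(-5): exp(t · J_2(-5)) = e^(-5t)·(I + t·N), where N is the 2×2 nilpotent shift.

After assembling e^{tJ} and conjugating by P, we get:

e^{tA} =
  [exp(-5*t), -t*exp(-5*t), 2*t*exp(-5*t)]
  [0, exp(-5*t), 0]
  [0, 0, exp(-5*t)]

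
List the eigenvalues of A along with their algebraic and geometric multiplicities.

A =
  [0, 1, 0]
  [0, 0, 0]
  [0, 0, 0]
λ = 0: alg = 3, geom = 2

Step 1 — factor the characteristic polynomial to read off the algebraic multiplicities:
  χ_A(x) = x^3

Step 2 — compute geometric multiplicities via the rank-nullity identity g(λ) = n − rank(A − λI):
  rank(A − (0)·I) = 1, so dim ker(A − (0)·I) = n − 1 = 2

Summary:
  λ = 0: algebraic multiplicity = 3, geometric multiplicity = 2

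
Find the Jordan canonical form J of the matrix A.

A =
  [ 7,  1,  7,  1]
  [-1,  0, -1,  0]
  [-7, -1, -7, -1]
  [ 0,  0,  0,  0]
J_3(0) ⊕ J_1(0)

The characteristic polynomial is
  det(x·I − A) = x^4

Eigenvalues and multiplicities (the geometric multiplicity of λ is n − rank(A − λI), which equals the number of Jordan blocks for λ):
  λ = 0: algebraic multiplicity = 4, geometric multiplicity = 2

Determining the block sizes for each eigenvalue:
  λ = 0: with am = 4 and gm = 2, the partition is not yet determined (e.g. several partitions of 4 into 2 parts exist). Let N = A − (0)·I. Computing rank(N^1) = 2, rank(N^2) = 1, rank(N^3) = 0; the number of blocks of size ≥ j is rank(N^{j−1}) − rank(N^j), giving [2, 1, 1]. So we have 1 block(s) of size 3, 1 block(s) of size 1 → block sizes [3, 1]

Assembling the blocks gives a Jordan form
J =
  [0, 1, 0, 0]
  [0, 0, 1, 0]
  [0, 0, 0, 0]
  [0, 0, 0, 0]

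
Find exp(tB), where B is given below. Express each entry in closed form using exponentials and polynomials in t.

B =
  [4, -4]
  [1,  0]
e^{tB} =
  [2*t*exp(2*t) + exp(2*t), -4*t*exp(2*t)]
  [t*exp(2*t), -2*t*exp(2*t) + exp(2*t)]

Strategy: write B = P · J · P⁻¹ where J is a Jordan canonical form, so e^{tB} = P · e^{tJ} · P⁻¹, and e^{tJ} can be computed block-by-block.

B has Jordan form
J =
  [2, 1]
  [0, 2]
(up to reordering of blocks).

Per-block formulas:
  For a 2×2 Jordan block J_2(2): exp(t · J_2(2)) = e^(2t)·(I + t·N), where N is the 2×2 nilpotent shift.

After assembling e^{tJ} and conjugating by P, we get:

e^{tB} =
  [2*t*exp(2*t) + exp(2*t), -4*t*exp(2*t)]
  [t*exp(2*t), -2*t*exp(2*t) + exp(2*t)]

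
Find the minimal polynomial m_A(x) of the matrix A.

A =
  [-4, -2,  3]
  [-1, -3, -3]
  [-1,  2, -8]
x^2 + 10*x + 25

The characteristic polynomial is χ_A(x) = (x + 5)^3, so the eigenvalues are known. The minimal polynomial is
  m_A(x) = Π_λ (x − λ)^{k_λ}
where k_λ is the size of the *largest* Jordan block for λ (equivalently, the smallest k with (A − λI)^k v = 0 for every generalised eigenvector v of λ).

  λ = -5: largest Jordan block has size 2, contributing (x + 5)^2

So m_A(x) = (x + 5)^2 = x^2 + 10*x + 25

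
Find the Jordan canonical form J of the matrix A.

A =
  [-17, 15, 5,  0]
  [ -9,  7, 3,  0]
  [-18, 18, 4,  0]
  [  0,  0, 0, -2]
J_2(-2) ⊕ J_1(-2) ⊕ J_1(-2)

The characteristic polynomial is
  det(x·I − A) = x^4 + 8*x^3 + 24*x^2 + 32*x + 16 = (x + 2)^4

Eigenvalues and multiplicities (the geometric multiplicity of λ is n − rank(A − λI), which equals the number of Jordan blocks for λ):
  λ = -2: algebraic multiplicity = 4, geometric multiplicity = 3

Determining the block sizes for each eigenvalue:
  λ = -2: 3 blocks summing to 4 forces exactly one block of size 2 and the rest size 1 → block sizes [2, 1, 1]

Assembling the blocks gives a Jordan form
J =
  [-2,  1,  0,  0]
  [ 0, -2,  0,  0]
  [ 0,  0, -2,  0]
  [ 0,  0,  0, -2]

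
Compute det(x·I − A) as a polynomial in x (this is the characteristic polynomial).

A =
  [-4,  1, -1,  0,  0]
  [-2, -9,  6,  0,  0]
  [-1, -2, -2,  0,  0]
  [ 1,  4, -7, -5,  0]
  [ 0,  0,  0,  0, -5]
x^5 + 25*x^4 + 250*x^3 + 1250*x^2 + 3125*x + 3125

Expanding det(x·I − A) (e.g. by cofactor expansion or by noting that A is similar to its Jordan form J, which has the same characteristic polynomial as A) gives
  χ_A(x) = x^5 + 25*x^4 + 250*x^3 + 1250*x^2 + 3125*x + 3125
which factors as (x + 5)^5. The eigenvalues (with algebraic multiplicities) are λ = -5 with multiplicity 5.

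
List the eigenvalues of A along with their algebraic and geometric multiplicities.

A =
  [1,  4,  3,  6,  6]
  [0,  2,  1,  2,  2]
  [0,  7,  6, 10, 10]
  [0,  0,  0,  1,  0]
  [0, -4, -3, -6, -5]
λ = 1: alg = 5, geom = 3

Step 1 — factor the characteristic polynomial to read off the algebraic multiplicities:
  χ_A(x) = (x - 1)^5

Step 2 — compute geometric multiplicities via the rank-nullity identity g(λ) = n − rank(A − λI):
  rank(A − (1)·I) = 2, so dim ker(A − (1)·I) = n − 2 = 3

Summary:
  λ = 1: algebraic multiplicity = 5, geometric multiplicity = 3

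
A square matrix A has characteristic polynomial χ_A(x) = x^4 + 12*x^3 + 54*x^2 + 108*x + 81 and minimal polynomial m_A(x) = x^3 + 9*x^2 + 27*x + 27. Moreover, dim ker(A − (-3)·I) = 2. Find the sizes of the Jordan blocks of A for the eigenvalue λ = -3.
Block sizes for λ = -3: [3, 1]

Step 1 — from the characteristic polynomial, algebraic multiplicity of λ = -3 is 4. From dim ker(A − (-3)·I) = 2, there are exactly 2 Jordan blocks for λ = -3.
Step 2 — from the minimal polynomial, the factor (x + 3)^3 tells us the largest block for λ = -3 has size 3.
Step 3 — with total size 4, 2 blocks, and largest block 3, the block sizes (in nonincreasing order) are [3, 1].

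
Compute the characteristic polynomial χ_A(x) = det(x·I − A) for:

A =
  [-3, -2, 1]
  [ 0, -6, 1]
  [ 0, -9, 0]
x^3 + 9*x^2 + 27*x + 27

Expanding det(x·I − A) (e.g. by cofactor expansion or by noting that A is similar to its Jordan form J, which has the same characteristic polynomial as A) gives
  χ_A(x) = x^3 + 9*x^2 + 27*x + 27
which factors as (x + 3)^3. The eigenvalues (with algebraic multiplicities) are λ = -3 with multiplicity 3.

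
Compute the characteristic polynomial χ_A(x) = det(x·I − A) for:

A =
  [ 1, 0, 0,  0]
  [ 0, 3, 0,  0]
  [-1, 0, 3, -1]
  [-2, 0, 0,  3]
x^4 - 10*x^3 + 36*x^2 - 54*x + 27

Expanding det(x·I − A) (e.g. by cofactor expansion or by noting that A is similar to its Jordan form J, which has the same characteristic polynomial as A) gives
  χ_A(x) = x^4 - 10*x^3 + 36*x^2 - 54*x + 27
which factors as (x - 3)^3*(x - 1). The eigenvalues (with algebraic multiplicities) are λ = 1 with multiplicity 1, λ = 3 with multiplicity 3.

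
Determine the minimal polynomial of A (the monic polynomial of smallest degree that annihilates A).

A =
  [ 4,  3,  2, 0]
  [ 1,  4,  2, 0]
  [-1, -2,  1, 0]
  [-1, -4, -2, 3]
x^3 - 9*x^2 + 27*x - 27

The characteristic polynomial is χ_A(x) = (x - 3)^4, so the eigenvalues are known. The minimal polynomial is
  m_A(x) = Π_λ (x − λ)^{k_λ}
where k_λ is the size of the *largest* Jordan block for λ (equivalently, the smallest k with (A − λI)^k v = 0 for every generalised eigenvector v of λ).

  λ = 3: largest Jordan block has size 3, contributing (x − 3)^3

So m_A(x) = (x - 3)^3 = x^3 - 9*x^2 + 27*x - 27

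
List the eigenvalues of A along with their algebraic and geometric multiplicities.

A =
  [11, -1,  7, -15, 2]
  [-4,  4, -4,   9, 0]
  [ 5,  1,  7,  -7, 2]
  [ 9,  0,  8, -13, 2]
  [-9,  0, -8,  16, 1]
λ = -2: alg = 1, geom = 1; λ = 3: alg = 4, geom = 2

Step 1 — factor the characteristic polynomial to read off the algebraic multiplicities:
  χ_A(x) = (x - 3)^4*(x + 2)

Step 2 — compute geometric multiplicities via the rank-nullity identity g(λ) = n − rank(A − λI):
  rank(A − (-2)·I) = 4, so dim ker(A − (-2)·I) = n − 4 = 1
  rank(A − (3)·I) = 3, so dim ker(A − (3)·I) = n − 3 = 2

Summary:
  λ = -2: algebraic multiplicity = 1, geometric multiplicity = 1
  λ = 3: algebraic multiplicity = 4, geometric multiplicity = 2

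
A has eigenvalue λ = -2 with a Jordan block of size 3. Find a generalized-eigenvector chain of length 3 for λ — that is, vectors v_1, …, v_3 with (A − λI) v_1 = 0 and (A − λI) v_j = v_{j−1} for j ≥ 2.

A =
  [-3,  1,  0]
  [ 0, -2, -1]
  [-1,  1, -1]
A Jordan chain for λ = -2 of length 3:
v_1 = (1, 1, 0)ᵀ
v_2 = (-1, 0, -1)ᵀ
v_3 = (1, 0, 0)ᵀ

Let N = A − (-2)·I. We want v_3 with N^3 v_3 = 0 but N^2 v_3 ≠ 0; then v_{j-1} := N · v_j for j = 3, …, 2.

Pick v_3 = (1, 0, 0)ᵀ.
Then v_2 = N · v_3 = (-1, 0, -1)ᵀ.
Then v_1 = N · v_2 = (1, 1, 0)ᵀ.

Sanity check: (A − (-2)·I) v_1 = (0, 0, 0)ᵀ = 0. ✓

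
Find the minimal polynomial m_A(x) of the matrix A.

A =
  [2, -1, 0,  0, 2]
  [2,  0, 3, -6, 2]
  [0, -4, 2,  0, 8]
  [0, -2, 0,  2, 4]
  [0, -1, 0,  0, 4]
x^3 - 6*x^2 + 12*x - 8

The characteristic polynomial is χ_A(x) = (x - 2)^5, so the eigenvalues are known. The minimal polynomial is
  m_A(x) = Π_λ (x − λ)^{k_λ}
where k_λ is the size of the *largest* Jordan block for λ (equivalently, the smallest k with (A − λI)^k v = 0 for every generalised eigenvector v of λ).

  λ = 2: largest Jordan block has size 3, contributing (x − 2)^3

So m_A(x) = (x - 2)^3 = x^3 - 6*x^2 + 12*x - 8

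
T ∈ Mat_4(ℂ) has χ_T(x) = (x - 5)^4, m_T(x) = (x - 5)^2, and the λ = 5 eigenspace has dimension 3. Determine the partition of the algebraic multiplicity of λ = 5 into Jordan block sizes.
Block sizes for λ = 5: [2, 1, 1]

Step 1 — from the characteristic polynomial, algebraic multiplicity of λ = 5 is 4. From dim ker(T − (5)·I) = 3, there are exactly 3 Jordan blocks for λ = 5.
Step 2 — from the minimal polynomial, the factor (x − 5)^2 tells us the largest block for λ = 5 has size 2.
Step 3 — with total size 4, 3 blocks, and largest block 2, the block sizes (in nonincreasing order) are [2, 1, 1].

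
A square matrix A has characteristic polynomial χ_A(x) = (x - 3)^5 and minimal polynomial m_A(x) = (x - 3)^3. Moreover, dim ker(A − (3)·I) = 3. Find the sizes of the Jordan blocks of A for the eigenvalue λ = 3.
Block sizes for λ = 3: [3, 1, 1]

Step 1 — from the characteristic polynomial, algebraic multiplicity of λ = 3 is 5. From dim ker(A − (3)·I) = 3, there are exactly 3 Jordan blocks for λ = 3.
Step 2 — from the minimal polynomial, the factor (x − 3)^3 tells us the largest block for λ = 3 has size 3.
Step 3 — with total size 5, 3 blocks, and largest block 3, the block sizes (in nonincreasing order) are [3, 1, 1].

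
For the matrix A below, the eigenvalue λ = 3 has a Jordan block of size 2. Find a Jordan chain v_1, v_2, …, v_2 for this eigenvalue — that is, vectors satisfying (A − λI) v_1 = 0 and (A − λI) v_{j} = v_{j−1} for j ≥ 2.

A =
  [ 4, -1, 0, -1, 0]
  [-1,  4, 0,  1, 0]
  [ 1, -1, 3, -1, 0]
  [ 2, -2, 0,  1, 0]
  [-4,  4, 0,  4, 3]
A Jordan chain for λ = 3 of length 2:
v_1 = (1, -1, 1, 2, -4)ᵀ
v_2 = (1, 0, 0, 0, 0)ᵀ

Let N = A − (3)·I. We want v_2 with N^2 v_2 = 0 but N^1 v_2 ≠ 0; then v_{j-1} := N · v_j for j = 2, …, 2.

Pick v_2 = (1, 0, 0, 0, 0)ᵀ.
Then v_1 = N · v_2 = (1, -1, 1, 2, -4)ᵀ.

Sanity check: (A − (3)·I) v_1 = (0, 0, 0, 0, 0)ᵀ = 0. ✓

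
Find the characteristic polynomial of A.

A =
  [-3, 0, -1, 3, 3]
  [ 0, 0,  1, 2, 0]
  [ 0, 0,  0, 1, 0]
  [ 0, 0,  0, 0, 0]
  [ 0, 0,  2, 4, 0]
x^5 + 3*x^4

Expanding det(x·I − A) (e.g. by cofactor expansion or by noting that A is similar to its Jordan form J, which has the same characteristic polynomial as A) gives
  χ_A(x) = x^5 + 3*x^4
which factors as x^4*(x + 3). The eigenvalues (with algebraic multiplicities) are λ = -3 with multiplicity 1, λ = 0 with multiplicity 4.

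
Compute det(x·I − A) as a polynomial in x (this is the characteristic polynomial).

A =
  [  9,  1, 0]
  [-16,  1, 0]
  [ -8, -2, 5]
x^3 - 15*x^2 + 75*x - 125

Expanding det(x·I − A) (e.g. by cofactor expansion or by noting that A is similar to its Jordan form J, which has the same characteristic polynomial as A) gives
  χ_A(x) = x^3 - 15*x^2 + 75*x - 125
which factors as (x - 5)^3. The eigenvalues (with algebraic multiplicities) are λ = 5 with multiplicity 3.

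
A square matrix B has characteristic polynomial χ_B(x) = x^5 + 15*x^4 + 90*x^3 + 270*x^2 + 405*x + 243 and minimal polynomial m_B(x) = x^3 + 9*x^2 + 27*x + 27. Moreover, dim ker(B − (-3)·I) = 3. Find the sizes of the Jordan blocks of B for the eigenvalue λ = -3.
Block sizes for λ = -3: [3, 1, 1]

Step 1 — from the characteristic polynomial, algebraic multiplicity of λ = -3 is 5. From dim ker(B − (-3)·I) = 3, there are exactly 3 Jordan blocks for λ = -3.
Step 2 — from the minimal polynomial, the factor (x + 3)^3 tells us the largest block for λ = -3 has size 3.
Step 3 — with total size 5, 3 blocks, and largest block 3, the block sizes (in nonincreasing order) are [3, 1, 1].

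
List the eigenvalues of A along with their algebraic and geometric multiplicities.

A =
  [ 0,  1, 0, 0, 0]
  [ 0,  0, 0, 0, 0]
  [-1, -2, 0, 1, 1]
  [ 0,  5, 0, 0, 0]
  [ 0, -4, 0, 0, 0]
λ = 0: alg = 5, geom = 3

Step 1 — factor the characteristic polynomial to read off the algebraic multiplicities:
  χ_A(x) = x^5

Step 2 — compute geometric multiplicities via the rank-nullity identity g(λ) = n − rank(A − λI):
  rank(A − (0)·I) = 2, so dim ker(A − (0)·I) = n − 2 = 3

Summary:
  λ = 0: algebraic multiplicity = 5, geometric multiplicity = 3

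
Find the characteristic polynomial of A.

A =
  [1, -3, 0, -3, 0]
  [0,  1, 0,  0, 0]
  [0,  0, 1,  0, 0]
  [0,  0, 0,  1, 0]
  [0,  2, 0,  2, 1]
x^5 - 5*x^4 + 10*x^3 - 10*x^2 + 5*x - 1

Expanding det(x·I − A) (e.g. by cofactor expansion or by noting that A is similar to its Jordan form J, which has the same characteristic polynomial as A) gives
  χ_A(x) = x^5 - 5*x^4 + 10*x^3 - 10*x^2 + 5*x - 1
which factors as (x - 1)^5. The eigenvalues (with algebraic multiplicities) are λ = 1 with multiplicity 5.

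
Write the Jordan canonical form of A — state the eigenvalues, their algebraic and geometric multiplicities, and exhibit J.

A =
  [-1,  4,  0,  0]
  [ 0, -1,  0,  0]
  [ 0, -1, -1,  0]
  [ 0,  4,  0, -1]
J_2(-1) ⊕ J_1(-1) ⊕ J_1(-1)

The characteristic polynomial is
  det(x·I − A) = x^4 + 4*x^3 + 6*x^2 + 4*x + 1 = (x + 1)^4

Eigenvalues and multiplicities (the geometric multiplicity of λ is n − rank(A − λI), which equals the number of Jordan blocks for λ):
  λ = -1: algebraic multiplicity = 4, geometric multiplicity = 3

Determining the block sizes for each eigenvalue:
  λ = -1: 3 blocks summing to 4 forces exactly one block of size 2 and the rest size 1 → block sizes [2, 1, 1]

Assembling the blocks gives a Jordan form
J =
  [-1,  1,  0,  0]
  [ 0, -1,  0,  0]
  [ 0,  0, -1,  0]
  [ 0,  0,  0, -1]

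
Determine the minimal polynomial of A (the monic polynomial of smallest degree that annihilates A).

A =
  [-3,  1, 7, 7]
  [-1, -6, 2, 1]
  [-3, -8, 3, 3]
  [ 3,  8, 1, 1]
x^4 + 5*x^3 - 9*x^2 - 81*x - 108

The characteristic polynomial is χ_A(x) = (x - 4)*(x + 3)^3, so the eigenvalues are known. The minimal polynomial is
  m_A(x) = Π_λ (x − λ)^{k_λ}
where k_λ is the size of the *largest* Jordan block for λ (equivalently, the smallest k with (A − λI)^k v = 0 for every generalised eigenvector v of λ).

  λ = -3: largest Jordan block has size 3, contributing (x + 3)^3
  λ = 4: largest Jordan block has size 1, contributing (x − 4)

So m_A(x) = (x - 4)*(x + 3)^3 = x^4 + 5*x^3 - 9*x^2 - 81*x - 108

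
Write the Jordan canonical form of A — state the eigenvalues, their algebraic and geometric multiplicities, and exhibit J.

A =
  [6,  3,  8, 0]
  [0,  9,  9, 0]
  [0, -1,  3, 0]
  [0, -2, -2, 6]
J_3(6) ⊕ J_1(6)

The characteristic polynomial is
  det(x·I − A) = x^4 - 24*x^3 + 216*x^2 - 864*x + 1296 = (x - 6)^4

Eigenvalues and multiplicities (the geometric multiplicity of λ is n − rank(A − λI), which equals the number of Jordan blocks for λ):
  λ = 6: algebraic multiplicity = 4, geometric multiplicity = 2

Determining the block sizes for each eigenvalue:
  λ = 6: with am = 4 and gm = 2, the partition is not yet determined (e.g. several partitions of 4 into 2 parts exist). Let N = A − (6)·I. Computing rank(N^1) = 2, rank(N^2) = 1, rank(N^3) = 0; the number of blocks of size ≥ j is rank(N^{j−1}) − rank(N^j), giving [2, 1, 1]. So we have 1 block(s) of size 3, 1 block(s) of size 1 → block sizes [3, 1]

Assembling the blocks gives a Jordan form
J =
  [6, 1, 0, 0]
  [0, 6, 1, 0]
  [0, 0, 6, 0]
  [0, 0, 0, 6]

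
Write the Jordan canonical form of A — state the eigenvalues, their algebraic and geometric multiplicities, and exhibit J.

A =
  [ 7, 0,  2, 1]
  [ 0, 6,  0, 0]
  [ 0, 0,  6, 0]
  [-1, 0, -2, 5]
J_2(6) ⊕ J_1(6) ⊕ J_1(6)

The characteristic polynomial is
  det(x·I − A) = x^4 - 24*x^3 + 216*x^2 - 864*x + 1296 = (x - 6)^4

Eigenvalues and multiplicities (the geometric multiplicity of λ is n − rank(A − λI), which equals the number of Jordan blocks for λ):
  λ = 6: algebraic multiplicity = 4, geometric multiplicity = 3

Determining the block sizes for each eigenvalue:
  λ = 6: 3 blocks summing to 4 forces exactly one block of size 2 and the rest size 1 → block sizes [2, 1, 1]

Assembling the blocks gives a Jordan form
J =
  [6, 1, 0, 0]
  [0, 6, 0, 0]
  [0, 0, 6, 0]
  [0, 0, 0, 6]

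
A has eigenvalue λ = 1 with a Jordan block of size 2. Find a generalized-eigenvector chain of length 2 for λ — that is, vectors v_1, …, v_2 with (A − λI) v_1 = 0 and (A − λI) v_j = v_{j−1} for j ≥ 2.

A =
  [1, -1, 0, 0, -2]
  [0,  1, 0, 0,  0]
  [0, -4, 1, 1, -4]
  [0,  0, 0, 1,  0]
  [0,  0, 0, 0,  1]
A Jordan chain for λ = 1 of length 2:
v_1 = (-1, 0, -4, 0, 0)ᵀ
v_2 = (0, 1, 0, 0, 0)ᵀ

Let N = A − (1)·I. We want v_2 with N^2 v_2 = 0 but N^1 v_2 ≠ 0; then v_{j-1} := N · v_j for j = 2, …, 2.

Pick v_2 = (0, 1, 0, 0, 0)ᵀ.
Then v_1 = N · v_2 = (-1, 0, -4, 0, 0)ᵀ.

Sanity check: (A − (1)·I) v_1 = (0, 0, 0, 0, 0)ᵀ = 0. ✓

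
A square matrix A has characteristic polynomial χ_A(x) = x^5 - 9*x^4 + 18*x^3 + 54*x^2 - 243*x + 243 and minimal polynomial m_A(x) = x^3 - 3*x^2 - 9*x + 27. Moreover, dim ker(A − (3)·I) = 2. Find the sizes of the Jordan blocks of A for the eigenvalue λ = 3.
Block sizes for λ = 3: [2, 2]

Step 1 — from the characteristic polynomial, algebraic multiplicity of λ = 3 is 4. From dim ker(A − (3)·I) = 2, there are exactly 2 Jordan blocks for λ = 3.
Step 2 — from the minimal polynomial, the factor (x − 3)^2 tells us the largest block for λ = 3 has size 2.
Step 3 — with total size 4, 2 blocks, and largest block 2, the block sizes (in nonincreasing order) are [2, 2].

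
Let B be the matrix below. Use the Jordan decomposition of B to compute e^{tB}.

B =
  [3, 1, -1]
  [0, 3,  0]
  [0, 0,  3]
e^{tB} =
  [exp(3*t), t*exp(3*t), -t*exp(3*t)]
  [0, exp(3*t), 0]
  [0, 0, exp(3*t)]

Strategy: write B = P · J · P⁻¹ where J is a Jordan canonical form, so e^{tB} = P · e^{tJ} · P⁻¹, and e^{tJ} can be computed block-by-block.

B has Jordan form
J =
  [3, 1, 0]
  [0, 3, 0]
  [0, 0, 3]
(up to reordering of blocks).

Per-block formulas:
  For a 2×2 Jordan block J_2(3): exp(t · J_2(3)) = e^(3t)·(I + t·N), where N is the 2×2 nilpotent shift.
  For a 1×1 block at λ = 3: exp(t · [3]) = [e^(3t)].

After assembling e^{tJ} and conjugating by P, we get:

e^{tB} =
  [exp(3*t), t*exp(3*t), -t*exp(3*t)]
  [0, exp(3*t), 0]
  [0, 0, exp(3*t)]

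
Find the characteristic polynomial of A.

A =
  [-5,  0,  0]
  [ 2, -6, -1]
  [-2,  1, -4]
x^3 + 15*x^2 + 75*x + 125

Expanding det(x·I − A) (e.g. by cofactor expansion or by noting that A is similar to its Jordan form J, which has the same characteristic polynomial as A) gives
  χ_A(x) = x^3 + 15*x^2 + 75*x + 125
which factors as (x + 5)^3. The eigenvalues (with algebraic multiplicities) are λ = -5 with multiplicity 3.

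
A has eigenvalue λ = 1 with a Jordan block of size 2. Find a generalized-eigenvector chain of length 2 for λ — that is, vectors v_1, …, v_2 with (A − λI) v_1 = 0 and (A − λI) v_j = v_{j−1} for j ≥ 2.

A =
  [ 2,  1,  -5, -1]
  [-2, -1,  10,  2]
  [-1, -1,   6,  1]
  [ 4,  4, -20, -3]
A Jordan chain for λ = 1 of length 2:
v_1 = (1, -2, -1, 4)ᵀ
v_2 = (1, 0, 0, 0)ᵀ

Let N = A − (1)·I. We want v_2 with N^2 v_2 = 0 but N^1 v_2 ≠ 0; then v_{j-1} := N · v_j for j = 2, …, 2.

Pick v_2 = (1, 0, 0, 0)ᵀ.
Then v_1 = N · v_2 = (1, -2, -1, 4)ᵀ.

Sanity check: (A − (1)·I) v_1 = (0, 0, 0, 0)ᵀ = 0. ✓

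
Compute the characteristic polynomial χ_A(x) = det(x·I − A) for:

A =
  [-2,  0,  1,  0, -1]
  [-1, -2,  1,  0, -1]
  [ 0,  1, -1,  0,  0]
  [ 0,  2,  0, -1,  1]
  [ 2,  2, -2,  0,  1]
x^5 + 5*x^4 + 10*x^3 + 10*x^2 + 5*x + 1

Expanding det(x·I − A) (e.g. by cofactor expansion or by noting that A is similar to its Jordan form J, which has the same characteristic polynomial as A) gives
  χ_A(x) = x^5 + 5*x^4 + 10*x^3 + 10*x^2 + 5*x + 1
which factors as (x + 1)^5. The eigenvalues (with algebraic multiplicities) are λ = -1 with multiplicity 5.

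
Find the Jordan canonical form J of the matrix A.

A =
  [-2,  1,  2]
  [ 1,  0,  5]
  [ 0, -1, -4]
J_3(-2)

The characteristic polynomial is
  det(x·I − A) = x^3 + 6*x^2 + 12*x + 8 = (x + 2)^3

Eigenvalues and multiplicities (the geometric multiplicity of λ is n − rank(A − λI), which equals the number of Jordan blocks for λ):
  λ = -2: algebraic multiplicity = 3, geometric multiplicity = 1

Determining the block sizes for each eigenvalue:
  λ = -2: one block (gm = 1), so the single block has size am = 3 → block sizes [3]

Assembling the blocks gives a Jordan form
J =
  [-2,  1,  0]
  [ 0, -2,  1]
  [ 0,  0, -2]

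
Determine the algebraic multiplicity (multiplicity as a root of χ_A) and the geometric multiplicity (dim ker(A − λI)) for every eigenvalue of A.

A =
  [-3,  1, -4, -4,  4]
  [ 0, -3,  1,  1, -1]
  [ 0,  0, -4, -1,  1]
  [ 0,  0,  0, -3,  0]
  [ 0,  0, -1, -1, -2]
λ = -3: alg = 5, geom = 3

Step 1 — factor the characteristic polynomial to read off the algebraic multiplicities:
  χ_A(x) = (x + 3)^5

Step 2 — compute geometric multiplicities via the rank-nullity identity g(λ) = n − rank(A − λI):
  rank(A − (-3)·I) = 2, so dim ker(A − (-3)·I) = n − 2 = 3

Summary:
  λ = -3: algebraic multiplicity = 5, geometric multiplicity = 3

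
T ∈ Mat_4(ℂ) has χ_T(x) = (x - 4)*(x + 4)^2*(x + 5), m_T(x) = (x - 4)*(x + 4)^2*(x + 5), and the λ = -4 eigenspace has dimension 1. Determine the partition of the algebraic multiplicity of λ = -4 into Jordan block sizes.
Block sizes for λ = -4: [2]

Step 1 — from the characteristic polynomial, algebraic multiplicity of λ = -4 is 2. From dim ker(T − (-4)·I) = 1, there are exactly 1 Jordan blocks for λ = -4.
Step 2 — from the minimal polynomial, the factor (x + 4)^2 tells us the largest block for λ = -4 has size 2.
Step 3 — with total size 2, 1 blocks, and largest block 2, the block sizes (in nonincreasing order) are [2].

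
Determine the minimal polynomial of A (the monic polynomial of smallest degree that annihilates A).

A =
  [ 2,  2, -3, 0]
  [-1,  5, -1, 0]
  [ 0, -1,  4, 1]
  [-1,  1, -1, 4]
x^4 - 15*x^3 + 84*x^2 - 208*x + 192

The characteristic polynomial is χ_A(x) = (x - 4)^3*(x - 3), so the eigenvalues are known. The minimal polynomial is
  m_A(x) = Π_λ (x − λ)^{k_λ}
where k_λ is the size of the *largest* Jordan block for λ (equivalently, the smallest k with (A − λI)^k v = 0 for every generalised eigenvector v of λ).

  λ = 3: largest Jordan block has size 1, contributing (x − 3)
  λ = 4: largest Jordan block has size 3, contributing (x − 4)^3

So m_A(x) = (x - 4)^3*(x - 3) = x^4 - 15*x^3 + 84*x^2 - 208*x + 192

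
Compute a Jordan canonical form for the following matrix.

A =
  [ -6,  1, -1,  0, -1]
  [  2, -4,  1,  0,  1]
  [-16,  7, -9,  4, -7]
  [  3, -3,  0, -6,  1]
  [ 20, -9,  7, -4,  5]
J_3(-4) ⊕ J_2(-4)

The characteristic polynomial is
  det(x·I − A) = x^5 + 20*x^4 + 160*x^3 + 640*x^2 + 1280*x + 1024 = (x + 4)^5

Eigenvalues and multiplicities (the geometric multiplicity of λ is n − rank(A − λI), which equals the number of Jordan blocks for λ):
  λ = -4: algebraic multiplicity = 5, geometric multiplicity = 2

Determining the block sizes for each eigenvalue:
  λ = -4: with am = 5 and gm = 2, the partition is not yet determined (e.g. several partitions of 5 into 2 parts exist). Let N = A − (-4)·I. Computing rank(N^1) = 3, rank(N^2) = 1, rank(N^3) = 0; the number of blocks of size ≥ j is rank(N^{j−1}) − rank(N^j), giving [2, 2, 1]. So we have 1 block(s) of size 3, 1 block(s) of size 2 → block sizes [3, 2]

Assembling the blocks gives a Jordan form
J =
  [-4,  1,  0,  0,  0]
  [ 0, -4,  1,  0,  0]
  [ 0,  0, -4,  0,  0]
  [ 0,  0,  0, -4,  1]
  [ 0,  0,  0,  0, -4]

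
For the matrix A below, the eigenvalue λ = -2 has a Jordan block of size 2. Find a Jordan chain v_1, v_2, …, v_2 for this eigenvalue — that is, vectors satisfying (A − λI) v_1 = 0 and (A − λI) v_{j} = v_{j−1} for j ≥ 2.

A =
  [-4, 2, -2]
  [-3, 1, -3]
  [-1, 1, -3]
A Jordan chain for λ = -2 of length 2:
v_1 = (-2, -3, -1)ᵀ
v_2 = (1, 0, 0)ᵀ

Let N = A − (-2)·I. We want v_2 with N^2 v_2 = 0 but N^1 v_2 ≠ 0; then v_{j-1} := N · v_j for j = 2, …, 2.

Pick v_2 = (1, 0, 0)ᵀ.
Then v_1 = N · v_2 = (-2, -3, -1)ᵀ.

Sanity check: (A − (-2)·I) v_1 = (0, 0, 0)ᵀ = 0. ✓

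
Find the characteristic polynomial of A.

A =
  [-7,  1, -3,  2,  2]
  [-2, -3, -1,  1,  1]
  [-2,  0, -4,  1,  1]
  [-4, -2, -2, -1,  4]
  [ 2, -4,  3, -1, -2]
x^5 + 17*x^4 + 114*x^3 + 378*x^2 + 621*x + 405

Expanding det(x·I − A) (e.g. by cofactor expansion or by noting that A is similar to its Jordan form J, which has the same characteristic polynomial as A) gives
  χ_A(x) = x^5 + 17*x^4 + 114*x^3 + 378*x^2 + 621*x + 405
which factors as (x + 3)^4*(x + 5). The eigenvalues (with algebraic multiplicities) are λ = -5 with multiplicity 1, λ = -3 with multiplicity 4.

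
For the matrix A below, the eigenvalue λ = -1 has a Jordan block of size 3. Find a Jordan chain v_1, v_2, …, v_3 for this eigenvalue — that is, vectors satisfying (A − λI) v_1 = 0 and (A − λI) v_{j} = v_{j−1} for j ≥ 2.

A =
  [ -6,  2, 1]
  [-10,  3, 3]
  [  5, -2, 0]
A Jordan chain for λ = -1 of length 3:
v_1 = (10, 25, 0)ᵀ
v_2 = (-5, -10, 5)ᵀ
v_3 = (1, 0, 0)ᵀ

Let N = A − (-1)·I. We want v_3 with N^3 v_3 = 0 but N^2 v_3 ≠ 0; then v_{j-1} := N · v_j for j = 3, …, 2.

Pick v_3 = (1, 0, 0)ᵀ.
Then v_2 = N · v_3 = (-5, -10, 5)ᵀ.
Then v_1 = N · v_2 = (10, 25, 0)ᵀ.

Sanity check: (A − (-1)·I) v_1 = (0, 0, 0)ᵀ = 0. ✓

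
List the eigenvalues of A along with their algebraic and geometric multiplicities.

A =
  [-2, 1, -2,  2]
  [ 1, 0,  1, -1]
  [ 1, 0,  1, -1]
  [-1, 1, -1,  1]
λ = 0: alg = 4, geom = 2

Step 1 — factor the characteristic polynomial to read off the algebraic multiplicities:
  χ_A(x) = x^4

Step 2 — compute geometric multiplicities via the rank-nullity identity g(λ) = n − rank(A − λI):
  rank(A − (0)·I) = 2, so dim ker(A − (0)·I) = n − 2 = 2

Summary:
  λ = 0: algebraic multiplicity = 4, geometric multiplicity = 2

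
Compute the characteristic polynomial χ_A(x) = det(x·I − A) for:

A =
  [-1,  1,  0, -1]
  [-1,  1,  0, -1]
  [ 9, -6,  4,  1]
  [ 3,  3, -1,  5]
x^4 - 9*x^3 + 27*x^2 - 27*x

Expanding det(x·I − A) (e.g. by cofactor expansion or by noting that A is similar to its Jordan form J, which has the same characteristic polynomial as A) gives
  χ_A(x) = x^4 - 9*x^3 + 27*x^2 - 27*x
which factors as x*(x - 3)^3. The eigenvalues (with algebraic multiplicities) are λ = 0 with multiplicity 1, λ = 3 with multiplicity 3.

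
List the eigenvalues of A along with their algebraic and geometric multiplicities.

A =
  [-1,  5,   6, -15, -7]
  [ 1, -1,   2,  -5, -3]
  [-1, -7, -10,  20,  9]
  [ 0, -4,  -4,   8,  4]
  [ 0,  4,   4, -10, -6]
λ = -2: alg = 5, geom = 3

Step 1 — factor the characteristic polynomial to read off the algebraic multiplicities:
  χ_A(x) = (x + 2)^5

Step 2 — compute geometric multiplicities via the rank-nullity identity g(λ) = n − rank(A − λI):
  rank(A − (-2)·I) = 2, so dim ker(A − (-2)·I) = n − 2 = 3

Summary:
  λ = -2: algebraic multiplicity = 5, geometric multiplicity = 3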